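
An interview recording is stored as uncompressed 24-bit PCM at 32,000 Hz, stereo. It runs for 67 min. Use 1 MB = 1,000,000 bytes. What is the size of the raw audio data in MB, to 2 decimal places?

771.84 MB

Duration = 67 min = 4,020 s.
Bytes = 32,000 samples/s × 4,020 s × 3 bytes/sample × 2 ch = 771,840,000 bytes.
771,840,000 / 1,000,000 = 771.84 MB.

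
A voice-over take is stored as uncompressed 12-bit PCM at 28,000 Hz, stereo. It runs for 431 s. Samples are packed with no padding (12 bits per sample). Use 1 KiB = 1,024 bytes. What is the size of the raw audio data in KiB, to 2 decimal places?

Bits = 28,000 × 431 × 12 × 2 = 289,632,000 bits = 36,204,000 bytes.
36,204,000 / 1,024 = 35355.47 KiB.

35355.47 KiB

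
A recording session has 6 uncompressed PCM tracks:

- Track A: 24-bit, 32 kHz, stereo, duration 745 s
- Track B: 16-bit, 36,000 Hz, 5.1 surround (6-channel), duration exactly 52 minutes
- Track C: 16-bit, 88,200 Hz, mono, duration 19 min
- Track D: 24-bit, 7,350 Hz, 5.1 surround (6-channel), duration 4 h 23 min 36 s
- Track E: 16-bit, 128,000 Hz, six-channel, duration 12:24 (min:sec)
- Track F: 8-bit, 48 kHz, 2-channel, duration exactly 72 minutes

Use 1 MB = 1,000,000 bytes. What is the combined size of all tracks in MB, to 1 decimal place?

Track A: 32,000 × 745 × 3 × 2 = 143,040,000 bytes.
Track B: exactly 52 minutes = 3,120 s; 36,000 × 3,120 × 2 × 6 = 1,347,840,000 bytes.
Track C: 19 min = 1,140 s; 88,200 × 1,140 × 2 × 1 = 201,096,000 bytes.
Track D: 4 h 23 min 36 s = 15,816 s; 7,350 × 15,816 × 3 × 6 = 2,092,456,800 bytes.
Track E: 12:24 (min:sec) = 744 s; 128,000 × 744 × 2 × 6 = 1,142,784,000 bytes.
Track F: exactly 72 minutes = 4,320 s; 48,000 × 4,320 × 1 × 2 = 414,720,000 bytes.
Total = 5,341,936,800 bytes = 5341.9 MB.

5341.9 MB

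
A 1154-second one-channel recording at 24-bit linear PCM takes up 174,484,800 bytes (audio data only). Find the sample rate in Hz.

50,400 Hz

Bytes = sample_rate × seconds × bytes_per_sample × channels.
sample_rate = 174,484,800 / (1,154 × 3 × 1) = 174,484,800 / 3,462 = 50,400 Hz.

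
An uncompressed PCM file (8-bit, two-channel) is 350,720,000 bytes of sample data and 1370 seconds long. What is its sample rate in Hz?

Bytes = sample_rate × seconds × bytes_per_sample × channels.
sample_rate = 350,720,000 / (1,370 × 1 × 2) = 350,720,000 / 2,740 = 128,000 Hz.

128,000 Hz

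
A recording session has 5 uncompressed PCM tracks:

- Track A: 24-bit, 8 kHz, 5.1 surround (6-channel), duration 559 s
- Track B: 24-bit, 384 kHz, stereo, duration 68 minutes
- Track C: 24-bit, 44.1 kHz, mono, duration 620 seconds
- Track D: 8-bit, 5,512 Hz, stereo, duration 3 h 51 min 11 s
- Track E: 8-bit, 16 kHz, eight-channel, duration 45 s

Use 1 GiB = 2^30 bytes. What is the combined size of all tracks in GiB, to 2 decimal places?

Track A: 8,000 × 559 × 3 × 6 = 80,496,000 bytes.
Track B: 68 minutes = 4,080 s; 384,000 × 4,080 × 3 × 2 = 9,400,320,000 bytes.
Track C: 44,100 × 620 × 3 × 1 = 82,026,000 bytes.
Track D: 3 h 51 min 11 s = 13,871 s; 5,512 × 13,871 × 1 × 2 = 152,913,904 bytes.
Track E: 16,000 × 45 × 1 × 8 = 5,760,000 bytes.
Total = 9,721,515,904 bytes = 9.05 GiB.

9.05 GiB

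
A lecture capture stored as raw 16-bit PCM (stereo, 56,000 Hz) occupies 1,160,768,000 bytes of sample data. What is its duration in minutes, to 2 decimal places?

86.37 minutes

Byte rate = 56,000 × 2 × 2 = 224,000 bytes/s.
Duration = 1,160,768,000 / 224,000 = 5,182 s.
5,182 s / 60 = 86.37 minutes.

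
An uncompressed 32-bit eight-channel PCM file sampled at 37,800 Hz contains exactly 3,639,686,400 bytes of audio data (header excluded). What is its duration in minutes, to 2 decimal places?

50.15 minutes

Byte rate = 37,800 × 4 × 8 = 1,209,600 bytes/s.
Duration = 3,639,686,400 / 1,209,600 = 3,009 s.
3,009 s / 60 = 50.15 minutes.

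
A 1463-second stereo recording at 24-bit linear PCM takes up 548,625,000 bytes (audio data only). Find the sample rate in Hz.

62,500 Hz

Bytes = sample_rate × seconds × bytes_per_sample × channels.
sample_rate = 548,625,000 / (1,463 × 3 × 2) = 548,625,000 / 8,778 = 62,500 Hz.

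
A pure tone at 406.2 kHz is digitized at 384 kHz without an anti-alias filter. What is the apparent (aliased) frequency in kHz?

Nyquist = 384,000/2 = 192,000 Hz; 406,200 Hz exceeds it.
Alias = |406,200 − 1×384,000| = |406,200 − 384,000| = 22,200 Hz = 22.2 kHz.

22.2 kHz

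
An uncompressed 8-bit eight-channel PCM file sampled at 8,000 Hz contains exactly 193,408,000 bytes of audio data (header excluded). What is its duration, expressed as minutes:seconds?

50:22

Byte rate = 8,000 × 1 × 8 = 64,000 bytes/s.
Duration = 193,408,000 / 64,000 = 3,022 s.
3,022 s = 50:22.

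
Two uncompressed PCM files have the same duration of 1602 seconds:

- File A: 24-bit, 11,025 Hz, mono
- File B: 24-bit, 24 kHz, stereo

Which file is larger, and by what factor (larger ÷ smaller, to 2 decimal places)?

File B, by a factor of 4.35

File A: 11,025 × 3 × 1 = 33,075 bytes/s.
File B: 24,000 × 3 × 2 = 144,000 bytes/s.
File B is larger; ratio = 230,688,000 / 52,986,150 = 4.35.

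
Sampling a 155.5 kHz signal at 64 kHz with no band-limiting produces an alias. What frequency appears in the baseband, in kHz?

Nyquist = 64,000/2 = 32,000 Hz; 155,500 Hz exceeds it.
Alias = |155,500 − 2×64,000| = |155,500 − 128,000| = 27,500 Hz = 27.5 kHz.

27.5 kHz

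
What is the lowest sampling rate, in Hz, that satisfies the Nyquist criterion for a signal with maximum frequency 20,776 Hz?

41,552 Hz

Minimum sample rate = 2 × 20,776 Hz = 41,552 Hz.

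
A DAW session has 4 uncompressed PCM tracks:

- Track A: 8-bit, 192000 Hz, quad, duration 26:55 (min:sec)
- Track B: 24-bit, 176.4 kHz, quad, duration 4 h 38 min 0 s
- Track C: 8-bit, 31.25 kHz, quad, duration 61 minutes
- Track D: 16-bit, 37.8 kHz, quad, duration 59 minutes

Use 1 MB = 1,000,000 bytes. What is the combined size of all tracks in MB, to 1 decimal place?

Track A: 26:55 (min:sec) = 1,615 s; 192,000 × 1,615 × 1 × 4 = 1,240,320,000 bytes.
Track B: 4 h 38 min 0 s = 16,680 s; 176,400 × 16,680 × 3 × 4 = 35,308,224,000 bytes.
Track C: 61 minutes = 3,660 s; 31,250 × 3,660 × 1 × 4 = 457,500,000 bytes.
Track D: 59 minutes = 3,540 s; 37,800 × 3,540 × 2 × 4 = 1,070,496,000 bytes.
Total = 38,076,540,000 bytes = 38076.5 MB.

38076.5 MB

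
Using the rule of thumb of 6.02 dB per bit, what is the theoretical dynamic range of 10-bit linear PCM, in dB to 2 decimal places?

60.20 dB

10 × 6.02 = 60.20 dB.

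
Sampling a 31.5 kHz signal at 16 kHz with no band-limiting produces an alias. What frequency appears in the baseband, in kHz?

0.5 kHz

Nyquist = 16,000/2 = 8,000 Hz; 31,500 Hz exceeds it.
Alias = |31,500 − 2×16,000| = |31,500 − 32,000| = 500 Hz = 0.5 kHz.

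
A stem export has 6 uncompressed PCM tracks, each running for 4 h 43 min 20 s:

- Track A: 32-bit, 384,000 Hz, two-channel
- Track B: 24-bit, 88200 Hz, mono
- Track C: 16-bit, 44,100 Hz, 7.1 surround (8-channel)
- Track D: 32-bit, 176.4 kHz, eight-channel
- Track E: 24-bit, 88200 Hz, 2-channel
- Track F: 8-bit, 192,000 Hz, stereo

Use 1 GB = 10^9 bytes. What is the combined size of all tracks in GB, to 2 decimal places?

4 h 43 min 20 s = 17,000 s.
Track A: 384,000 × 17,000 × 4 × 2 = 52,224,000,000 bytes.
Track B: 88,200 × 17,000 × 3 × 1 = 4,498,200,000 bytes.
Track C: 44,100 × 17,000 × 2 × 8 = 11,995,200,000 bytes.
Track D: 176,400 × 17,000 × 4 × 8 = 95,961,600,000 bytes.
Track E: 88,200 × 17,000 × 3 × 2 = 8,996,400,000 bytes.
Track F: 192,000 × 17,000 × 1 × 2 = 6,528,000,000 bytes.
Total = 180,203,400,000 bytes = 180.20 GB.

180.20 GB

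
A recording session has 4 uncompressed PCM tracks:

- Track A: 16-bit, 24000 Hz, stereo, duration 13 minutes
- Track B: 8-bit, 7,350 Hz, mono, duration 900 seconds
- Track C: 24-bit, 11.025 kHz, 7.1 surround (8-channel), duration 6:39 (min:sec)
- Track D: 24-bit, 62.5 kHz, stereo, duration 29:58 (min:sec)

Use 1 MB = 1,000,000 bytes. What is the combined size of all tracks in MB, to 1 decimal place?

861.3 MB

Track A: 13 minutes = 780 s; 24,000 × 780 × 2 × 2 = 74,880,000 bytes.
Track B: 7,350 × 900 × 1 × 1 = 6,615,000 bytes.
Track C: 6:39 (min:sec) = 399 s; 11,025 × 399 × 3 × 8 = 105,575,400 bytes.
Track D: 29:58 (min:sec) = 1,798 s; 62,500 × 1,798 × 3 × 2 = 674,250,000 bytes.
Total = 861,320,400 bytes = 861.3 MB.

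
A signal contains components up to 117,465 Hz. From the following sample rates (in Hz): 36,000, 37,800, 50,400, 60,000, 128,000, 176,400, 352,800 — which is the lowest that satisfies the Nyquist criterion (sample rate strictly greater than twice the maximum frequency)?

352,800 Hz

Need sample rate > 2 × 117,465 = 234,930 Hz.
Lowest listed rate above 234,930 Hz is 352,800 Hz.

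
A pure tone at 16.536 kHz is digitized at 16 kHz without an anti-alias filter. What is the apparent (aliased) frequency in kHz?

0.536 kHz

Nyquist = 16,000/2 = 8,000 Hz; 16,536 Hz exceeds it.
Alias = |16,536 − 1×16,000| = |16,536 − 16,000| = 536 Hz = 0.536 kHz.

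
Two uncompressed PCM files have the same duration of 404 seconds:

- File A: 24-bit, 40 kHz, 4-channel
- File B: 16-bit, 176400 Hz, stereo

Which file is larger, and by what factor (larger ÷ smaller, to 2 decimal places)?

File B, by a factor of 1.47

File A: 40,000 × 3 × 4 = 480,000 bytes/s.
File B: 176,400 × 2 × 2 = 705,600 bytes/s.
File B is larger; ratio = 285,062,400 / 193,920,000 = 1.47.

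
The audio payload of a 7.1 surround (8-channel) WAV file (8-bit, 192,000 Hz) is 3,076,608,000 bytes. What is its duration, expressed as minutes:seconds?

33:23

Byte rate = 192,000 × 1 × 8 = 1,536,000 bytes/s.
Duration = 3,076,608,000 / 1,536,000 = 2,003 s.
2,003 s = 33:23.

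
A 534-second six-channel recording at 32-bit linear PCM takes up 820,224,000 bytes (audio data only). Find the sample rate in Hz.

Bytes = sample_rate × seconds × bytes_per_sample × channels.
sample_rate = 820,224,000 / (534 × 4 × 6) = 820,224,000 / 12,816 = 64,000 Hz.

64,000 Hz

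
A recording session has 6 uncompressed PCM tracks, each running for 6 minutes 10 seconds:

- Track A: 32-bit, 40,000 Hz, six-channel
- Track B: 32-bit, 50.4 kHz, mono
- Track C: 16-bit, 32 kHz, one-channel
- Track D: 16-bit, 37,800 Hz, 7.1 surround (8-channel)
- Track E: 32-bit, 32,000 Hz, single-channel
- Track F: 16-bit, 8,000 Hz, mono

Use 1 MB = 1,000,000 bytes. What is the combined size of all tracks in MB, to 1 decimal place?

730.5 MB

6 minutes 10 seconds = 370 s.
Track A: 40,000 × 370 × 4 × 6 = 355,200,000 bytes.
Track B: 50,400 × 370 × 4 × 1 = 74,592,000 bytes.
Track C: 32,000 × 370 × 2 × 1 = 23,680,000 bytes.
Track D: 37,800 × 370 × 2 × 8 = 223,776,000 bytes.
Track E: 32,000 × 370 × 4 × 1 = 47,360,000 bytes.
Track F: 8,000 × 370 × 2 × 1 = 5,920,000 bytes.
Total = 730,528,000 bytes = 730.5 MB.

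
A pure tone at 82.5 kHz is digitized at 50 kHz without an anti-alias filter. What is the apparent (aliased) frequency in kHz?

Nyquist = 50,000/2 = 25,000 Hz; 82,500 Hz exceeds it.
Alias = |82,500 − 2×50,000| = |82,500 − 100,000| = 17,500 Hz = 17.5 kHz.

17.5 kHz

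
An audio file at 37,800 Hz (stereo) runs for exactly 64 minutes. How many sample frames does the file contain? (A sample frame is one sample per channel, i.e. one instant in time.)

145,152,000 sample frames

exactly 64 minutes = 3,840 s.
37,800 samples/s × 3,840 s = 145,152,000 frames.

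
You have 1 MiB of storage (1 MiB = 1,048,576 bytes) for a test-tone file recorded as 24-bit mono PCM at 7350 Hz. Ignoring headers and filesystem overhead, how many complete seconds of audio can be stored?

47 seconds

Uncompressed byte rate = 7,350 × 3 × 1 = 22,050 bytes/s.
Capacity = 1 × 1,048,576 = 1,048,576 bytes.
1,048,576 / 22,050 ≈ 47.55 s → 47 seconds.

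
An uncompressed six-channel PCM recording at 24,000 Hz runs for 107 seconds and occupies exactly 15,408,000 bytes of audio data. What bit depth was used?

8 bits

Bytes per sample = 15,408,000 / (24,000 × 107 × 6) = 15,408,000 / 15,408,000 = 1.
Bit depth = 1 × 8 = 8 bits.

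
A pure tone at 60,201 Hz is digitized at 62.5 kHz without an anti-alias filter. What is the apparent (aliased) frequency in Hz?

Nyquist = 62,500/2 = 31,250 Hz; 60,201 Hz exceeds it.
Alias = |60,201 − 1×62,500| = |60,201 − 62,500| = 2,299 Hz.

2,299 Hz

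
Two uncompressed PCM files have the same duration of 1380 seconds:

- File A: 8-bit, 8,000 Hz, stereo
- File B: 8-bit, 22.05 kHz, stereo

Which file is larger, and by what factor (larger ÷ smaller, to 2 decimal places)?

File B, by a factor of 2.76

File A: 8,000 × 1 × 2 = 16,000 bytes/s.
File B: 22,050 × 1 × 2 = 44,100 bytes/s.
File B is larger; ratio = 60,858,000 / 22,080,000 = 2.76.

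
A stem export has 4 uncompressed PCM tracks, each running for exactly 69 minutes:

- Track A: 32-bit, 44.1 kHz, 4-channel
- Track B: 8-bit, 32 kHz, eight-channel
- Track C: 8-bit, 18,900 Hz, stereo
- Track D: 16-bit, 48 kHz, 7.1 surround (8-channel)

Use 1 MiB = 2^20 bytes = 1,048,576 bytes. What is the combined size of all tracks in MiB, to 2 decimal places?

6978.07 MiB

exactly 69 minutes = 4,140 s.
Track A: 44,100 × 4,140 × 4 × 4 = 2,921,184,000 bytes.
Track B: 32,000 × 4,140 × 1 × 8 = 1,059,840,000 bytes.
Track C: 18,900 × 4,140 × 1 × 2 = 156,492,000 bytes.
Track D: 48,000 × 4,140 × 2 × 8 = 3,179,520,000 bytes.
Total = 7,317,036,000 bytes = 6978.07 MiB.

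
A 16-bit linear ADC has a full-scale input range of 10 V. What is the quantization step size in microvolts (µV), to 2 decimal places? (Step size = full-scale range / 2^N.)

10 V / 2^16 = 10 / 65,536 V = 152.59 µV.

152.59 µV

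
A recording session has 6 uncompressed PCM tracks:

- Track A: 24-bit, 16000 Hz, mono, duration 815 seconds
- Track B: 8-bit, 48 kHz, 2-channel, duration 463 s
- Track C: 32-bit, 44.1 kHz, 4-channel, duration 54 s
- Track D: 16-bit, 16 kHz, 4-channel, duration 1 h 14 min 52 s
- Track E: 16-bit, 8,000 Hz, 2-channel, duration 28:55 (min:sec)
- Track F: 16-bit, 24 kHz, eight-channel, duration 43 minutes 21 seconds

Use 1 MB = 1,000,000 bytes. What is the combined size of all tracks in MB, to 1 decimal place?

1751.0 MB

Track A: 16,000 × 815 × 3 × 1 = 39,120,000 bytes.
Track B: 48,000 × 463 × 1 × 2 = 44,448,000 bytes.
Track C: 44,100 × 54 × 4 × 4 = 38,102,400 bytes.
Track D: 1 h 14 min 52 s = 4,492 s; 16,000 × 4,492 × 2 × 4 = 574,976,000 bytes.
Track E: 28:55 (min:sec) = 1,735 s; 8,000 × 1,735 × 2 × 2 = 55,520,000 bytes.
Track F: 43 minutes 21 seconds = 2,601 s; 24,000 × 2,601 × 2 × 8 = 998,784,000 bytes.
Total = 1,750,950,400 bytes = 1751.0 MB.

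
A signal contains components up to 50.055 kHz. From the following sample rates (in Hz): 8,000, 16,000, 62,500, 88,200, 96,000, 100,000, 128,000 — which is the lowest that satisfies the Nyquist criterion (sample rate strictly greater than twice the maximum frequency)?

Need sample rate > 2 × 50,055 = 100,110 Hz.
Lowest listed rate above 100,110 Hz is 128,000 Hz.

128,000 Hz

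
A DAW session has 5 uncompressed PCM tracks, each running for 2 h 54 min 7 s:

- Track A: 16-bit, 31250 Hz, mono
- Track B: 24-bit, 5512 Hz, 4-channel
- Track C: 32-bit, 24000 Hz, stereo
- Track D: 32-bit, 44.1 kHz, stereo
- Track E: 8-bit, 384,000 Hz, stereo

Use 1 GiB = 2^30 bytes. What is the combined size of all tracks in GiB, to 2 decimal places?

2 h 54 min 7 s = 10,447 s.
Track A: 31,250 × 10,447 × 2 × 1 = 652,937,500 bytes.
Track B: 5,512 × 10,447 × 3 × 4 = 691,006,368 bytes.
Track C: 24,000 × 10,447 × 4 × 2 = 2,005,824,000 bytes.
Track D: 44,100 × 10,447 × 4 × 2 = 3,685,701,600 bytes.
Track E: 384,000 × 10,447 × 1 × 2 = 8,023,296,000 bytes.
Total = 15,058,765,468 bytes = 14.02 GiB.

14.02 GiB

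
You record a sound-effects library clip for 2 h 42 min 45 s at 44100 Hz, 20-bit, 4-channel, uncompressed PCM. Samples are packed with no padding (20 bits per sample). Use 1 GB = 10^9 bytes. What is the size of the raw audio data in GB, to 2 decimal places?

Duration = 2 h 42 min 45 s = 9,765 s.
Bits = 44,100 × 9,765 × 20 × 4 = 34,450,920,000 bits = 4,306,365,000 bytes.
4,306,365,000 / 1,000,000,000 = 4.31 GB.

4.31 GB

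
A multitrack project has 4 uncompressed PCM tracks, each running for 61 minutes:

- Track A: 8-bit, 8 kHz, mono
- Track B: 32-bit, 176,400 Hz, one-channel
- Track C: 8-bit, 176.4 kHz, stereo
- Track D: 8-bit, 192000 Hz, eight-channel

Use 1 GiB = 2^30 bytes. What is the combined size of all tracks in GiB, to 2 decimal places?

8.87 GiB

61 minutes = 3,660 s.
Track A: 8,000 × 3,660 × 1 × 1 = 29,280,000 bytes.
Track B: 176,400 × 3,660 × 4 × 1 = 2,582,496,000 bytes.
Track C: 176,400 × 3,660 × 1 × 2 = 1,291,248,000 bytes.
Track D: 192,000 × 3,660 × 1 × 8 = 5,621,760,000 bytes.
Total = 9,524,784,000 bytes = 8.87 GiB.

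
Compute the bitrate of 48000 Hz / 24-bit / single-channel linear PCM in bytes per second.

144,000 bytes/s

Bit rate = 48,000 × 24 × 1 = 1,152,000 bits/s.
1,152,000 / 8 = 144,000 bytes/s.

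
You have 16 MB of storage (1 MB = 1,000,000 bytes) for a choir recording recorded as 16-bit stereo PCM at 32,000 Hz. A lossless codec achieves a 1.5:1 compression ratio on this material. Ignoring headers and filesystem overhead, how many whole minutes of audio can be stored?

3 minutes

Uncompressed byte rate = 32,000 × 2 × 2 = 128,000 bytes/s.
After 1.5:1 compression, effective rate ≈ 85333.33 bytes/s.
Capacity = 16 × 1,000,000 = 16,000,000 bytes.
16,000,000 / effective rate ≈ 187.5 s → 3 minutes.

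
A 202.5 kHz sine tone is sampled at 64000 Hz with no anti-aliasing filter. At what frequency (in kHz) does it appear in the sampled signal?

Nyquist = 64,000/2 = 32,000 Hz; 202,500 Hz exceeds it.
Alias = |202,500 − 3×64,000| = |202,500 − 192,000| = 10,500 Hz = 10.5 kHz.

10.5 kHz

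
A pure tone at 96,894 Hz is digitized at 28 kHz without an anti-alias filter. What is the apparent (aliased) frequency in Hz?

12,894 Hz

Nyquist = 28,000/2 = 14,000 Hz; 96,894 Hz exceeds it.
Alias = |96,894 − 3×28,000| = |96,894 − 84,000| = 12,894 Hz.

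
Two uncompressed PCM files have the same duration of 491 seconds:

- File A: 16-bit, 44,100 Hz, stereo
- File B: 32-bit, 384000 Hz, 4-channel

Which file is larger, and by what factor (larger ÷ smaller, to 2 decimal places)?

File A: 44,100 × 2 × 2 = 176,400 bytes/s.
File B: 384,000 × 4 × 4 = 6,144,000 bytes/s.
File B is larger; ratio = 3,016,704,000 / 86,612,400 = 34.83.

File B, by a factor of 34.83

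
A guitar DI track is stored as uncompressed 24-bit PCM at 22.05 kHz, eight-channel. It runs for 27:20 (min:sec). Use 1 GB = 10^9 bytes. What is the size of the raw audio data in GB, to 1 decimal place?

0.9 GB

Duration = 27:20 (min:sec) = 1,640 s.
Bytes = 22,050 samples/s × 1,640 s × 3 bytes/sample × 8 ch = 867,888,000 bytes.
867,888,000 / 1,000,000,000 = 0.9 GB.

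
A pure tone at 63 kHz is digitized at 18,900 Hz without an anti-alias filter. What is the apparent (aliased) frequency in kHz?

Nyquist = 18,900/2 = 9,450 Hz; 63,000 Hz exceeds it.
Alias = |63,000 − 3×18,900| = |63,000 − 56,700| = 6,300 Hz = 6.3 kHz.

6.3 kHz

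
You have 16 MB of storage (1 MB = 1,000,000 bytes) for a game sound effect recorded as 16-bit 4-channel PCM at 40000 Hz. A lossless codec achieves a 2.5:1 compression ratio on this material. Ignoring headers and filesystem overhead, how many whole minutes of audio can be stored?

2 minutes

Uncompressed byte rate = 40,000 × 2 × 4 = 320,000 bytes/s.
After 2.5:1 compression, effective rate ≈ 128000 bytes/s.
Capacity = 16 × 1,000,000 = 16,000,000 bytes.
16,000,000 / effective rate ≈ 125 s → 2 minutes.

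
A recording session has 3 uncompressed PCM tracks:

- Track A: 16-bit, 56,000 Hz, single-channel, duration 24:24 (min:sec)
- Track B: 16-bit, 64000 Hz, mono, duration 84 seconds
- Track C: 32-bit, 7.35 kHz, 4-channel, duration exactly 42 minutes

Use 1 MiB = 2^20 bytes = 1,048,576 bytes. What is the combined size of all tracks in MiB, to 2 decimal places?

Track A: 24:24 (min:sec) = 1,464 s; 56,000 × 1,464 × 2 × 1 = 163,968,000 bytes.
Track B: 64,000 × 84 × 2 × 1 = 10,752,000 bytes.
Track C: exactly 42 minutes = 2,520 s; 7,350 × 2,520 × 4 × 4 = 296,352,000 bytes.
Total = 471,072,000 bytes = 449.25 MiB.

449.25 MiB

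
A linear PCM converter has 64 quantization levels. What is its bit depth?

log2(64) = 6.

6 bits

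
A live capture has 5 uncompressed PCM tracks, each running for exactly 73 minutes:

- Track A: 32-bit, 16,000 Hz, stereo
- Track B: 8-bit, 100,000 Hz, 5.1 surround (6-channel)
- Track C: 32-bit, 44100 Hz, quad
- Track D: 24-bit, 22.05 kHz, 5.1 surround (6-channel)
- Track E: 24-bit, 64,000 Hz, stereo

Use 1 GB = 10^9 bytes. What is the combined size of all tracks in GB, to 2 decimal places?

9.70 GB

exactly 73 minutes = 4,380 s.
Track A: 16,000 × 4,380 × 4 × 2 = 560,640,000 bytes.
Track B: 100,000 × 4,380 × 1 × 6 = 2,628,000,000 bytes.
Track C: 44,100 × 4,380 × 4 × 4 = 3,090,528,000 bytes.
Track D: 22,050 × 4,380 × 3 × 6 = 1,738,422,000 bytes.
Track E: 64,000 × 4,380 × 3 × 2 = 1,681,920,000 bytes.
Total = 9,699,510,000 bytes = 9.70 GB.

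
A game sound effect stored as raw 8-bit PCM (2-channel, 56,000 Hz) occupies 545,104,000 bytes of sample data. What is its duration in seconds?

Byte rate = 56,000 × 1 × 2 = 112,000 bytes/s.
Duration = 545,104,000 / 112,000 = 4,867 s.

4,867 seconds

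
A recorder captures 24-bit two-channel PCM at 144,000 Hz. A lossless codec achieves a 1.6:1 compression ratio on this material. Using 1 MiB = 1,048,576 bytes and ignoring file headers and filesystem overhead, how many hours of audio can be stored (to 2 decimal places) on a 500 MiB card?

0.27 hours

Uncompressed byte rate = 144,000 × 3 × 2 = 864,000 bytes/s.
After 1.6:1 compression, effective rate ≈ 540000 bytes/s.
Capacity = 500 × 1,048,576 = 524,288,000 bytes.
524,288,000 / effective rate ≈ 970.9 s → 0.27 hours.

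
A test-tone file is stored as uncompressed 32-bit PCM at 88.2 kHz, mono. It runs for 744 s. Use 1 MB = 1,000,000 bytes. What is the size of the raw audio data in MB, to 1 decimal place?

262.5 MB

Bytes = 88,200 samples/s × 744 s × 4 bytes/sample × 1 ch = 262,483,200 bytes.
262,483,200 / 1,000,000 = 262.5 MB.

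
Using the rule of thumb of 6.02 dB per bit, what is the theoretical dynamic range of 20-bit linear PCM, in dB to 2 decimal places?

20 × 6.02 = 120.40 dB.

120.40 dB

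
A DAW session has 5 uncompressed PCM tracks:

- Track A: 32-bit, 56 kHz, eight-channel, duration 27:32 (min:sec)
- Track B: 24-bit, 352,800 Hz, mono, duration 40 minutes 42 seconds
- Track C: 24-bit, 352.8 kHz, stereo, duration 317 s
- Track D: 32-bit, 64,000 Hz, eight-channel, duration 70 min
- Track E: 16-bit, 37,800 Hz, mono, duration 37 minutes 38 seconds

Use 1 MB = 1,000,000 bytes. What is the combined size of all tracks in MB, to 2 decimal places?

14988.33 MB

Track A: 27:32 (min:sec) = 1,652 s; 56,000 × 1,652 × 4 × 8 = 2,960,384,000 bytes.
Track B: 40 minutes 42 seconds = 2,442 s; 352,800 × 2,442 × 3 × 1 = 2,584,612,800 bytes.
Track C: 352,800 × 317 × 3 × 2 = 671,025,600 bytes.
Track D: 70 min = 4,200 s; 64,000 × 4,200 × 4 × 8 = 8,601,600,000 bytes.
Track E: 37 minutes 38 seconds = 2,258 s; 37,800 × 2,258 × 2 × 1 = 170,704,800 bytes.
Total = 14,988,327,200 bytes = 14988.33 MB.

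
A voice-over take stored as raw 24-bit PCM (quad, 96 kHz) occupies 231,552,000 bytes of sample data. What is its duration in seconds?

Byte rate = 96,000 × 3 × 4 = 1,152,000 bytes/s.
Duration = 231,552,000 / 1,152,000 = 201 s.

201 seconds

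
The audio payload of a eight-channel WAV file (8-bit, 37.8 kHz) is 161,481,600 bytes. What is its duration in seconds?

Byte rate = 37,800 × 1 × 8 = 302,400 bytes/s.
Duration = 161,481,600 / 302,400 = 534 s.

534 seconds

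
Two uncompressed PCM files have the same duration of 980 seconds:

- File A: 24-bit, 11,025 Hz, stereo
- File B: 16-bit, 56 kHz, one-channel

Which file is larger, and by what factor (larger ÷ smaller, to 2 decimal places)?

File A: 11,025 × 3 × 2 = 66,150 bytes/s.
File B: 56,000 × 2 × 1 = 112,000 bytes/s.
File B is larger; ratio = 109,760,000 / 64,827,000 = 1.69.

File B, by a factor of 1.69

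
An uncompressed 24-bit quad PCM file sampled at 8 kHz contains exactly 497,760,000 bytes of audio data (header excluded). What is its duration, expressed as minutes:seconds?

Byte rate = 8,000 × 3 × 4 = 96,000 bytes/s.
Duration = 497,760,000 / 96,000 = 5,185 s.
5,185 s = 86:25.

86:25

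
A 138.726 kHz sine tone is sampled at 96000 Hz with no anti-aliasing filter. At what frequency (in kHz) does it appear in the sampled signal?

Nyquist = 96,000/2 = 48,000 Hz; 138,726 Hz exceeds it.
Alias = |138,726 − 1×96,000| = |138,726 − 96,000| = 42,726 Hz = 42.726 kHz.

42.726 kHz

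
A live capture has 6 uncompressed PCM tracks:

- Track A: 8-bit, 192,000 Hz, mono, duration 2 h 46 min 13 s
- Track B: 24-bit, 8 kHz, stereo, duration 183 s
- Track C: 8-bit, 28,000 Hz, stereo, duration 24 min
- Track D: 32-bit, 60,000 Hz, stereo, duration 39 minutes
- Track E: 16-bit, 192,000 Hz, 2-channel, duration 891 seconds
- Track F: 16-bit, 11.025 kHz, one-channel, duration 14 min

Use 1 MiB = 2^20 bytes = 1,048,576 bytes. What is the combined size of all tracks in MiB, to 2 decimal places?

Track A: 2 h 46 min 13 s = 9,973 s; 192,000 × 9,973 × 1 × 1 = 1,914,816,000 bytes.
Track B: 8,000 × 183 × 3 × 2 = 8,784,000 bytes.
Track C: 24 min = 1,440 s; 28,000 × 1,440 × 1 × 2 = 80,640,000 bytes.
Track D: 39 minutes = 2,340 s; 60,000 × 2,340 × 4 × 2 = 1,123,200,000 bytes.
Track E: 192,000 × 891 × 2 × 2 = 684,288,000 bytes.
Track F: 14 min = 840 s; 11,025 × 840 × 2 × 1 = 18,522,000 bytes.
Total = 3,830,250,000 bytes = 3652.81 MiB.

3652.81 MiB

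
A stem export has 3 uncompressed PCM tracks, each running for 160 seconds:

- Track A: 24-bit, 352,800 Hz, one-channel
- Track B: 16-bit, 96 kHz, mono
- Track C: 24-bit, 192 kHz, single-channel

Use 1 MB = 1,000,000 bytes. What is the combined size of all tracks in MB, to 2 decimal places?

Track A: 352,800 × 160 × 3 × 1 = 169,344,000 bytes.
Track B: 96,000 × 160 × 2 × 1 = 30,720,000 bytes.
Track C: 192,000 × 160 × 3 × 1 = 92,160,000 bytes.
Total = 292,224,000 bytes = 292.22 MB.

292.22 MB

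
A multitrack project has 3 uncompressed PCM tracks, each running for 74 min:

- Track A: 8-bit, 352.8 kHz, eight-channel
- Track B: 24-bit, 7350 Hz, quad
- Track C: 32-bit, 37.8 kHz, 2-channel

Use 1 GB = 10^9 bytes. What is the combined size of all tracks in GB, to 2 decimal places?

14.27 GB

74 min = 4,440 s.
Track A: 352,800 × 4,440 × 1 × 8 = 12,531,456,000 bytes.
Track B: 7,350 × 4,440 × 3 × 4 = 391,608,000 bytes.
Track C: 37,800 × 4,440 × 4 × 2 = 1,342,656,000 bytes.
Total = 14,265,720,000 bytes = 14.27 GB.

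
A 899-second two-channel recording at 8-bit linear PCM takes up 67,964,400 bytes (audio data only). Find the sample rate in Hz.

37,800 Hz

Bytes = sample_rate × seconds × bytes_per_sample × channels.
sample_rate = 67,964,400 / (899 × 1 × 2) = 67,964,400 / 1,798 = 37,800 Hz.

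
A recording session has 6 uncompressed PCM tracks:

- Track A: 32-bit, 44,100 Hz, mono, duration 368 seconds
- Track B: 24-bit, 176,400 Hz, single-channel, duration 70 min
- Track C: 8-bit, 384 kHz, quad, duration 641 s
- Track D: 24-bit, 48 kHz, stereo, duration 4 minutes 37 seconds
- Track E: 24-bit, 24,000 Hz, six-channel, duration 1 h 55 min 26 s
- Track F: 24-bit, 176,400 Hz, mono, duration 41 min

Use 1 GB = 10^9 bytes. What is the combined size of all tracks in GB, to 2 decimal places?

Track A: 44,100 × 368 × 4 × 1 = 64,915,200 bytes.
Track B: 70 min = 4,200 s; 176,400 × 4,200 × 3 × 1 = 2,222,640,000 bytes.
Track C: 384,000 × 641 × 1 × 4 = 984,576,000 bytes.
Track D: 4 minutes 37 seconds = 277 s; 48,000 × 277 × 3 × 2 = 79,776,000 bytes.
Track E: 1 h 55 min 26 s = 6,926 s; 24,000 × 6,926 × 3 × 6 = 2,992,032,000 bytes.
Track F: 41 min = 2,460 s; 176,400 × 2,460 × 3 × 1 = 1,301,832,000 bytes.
Total = 7,645,771,200 bytes = 7.65 GB.

7.65 GB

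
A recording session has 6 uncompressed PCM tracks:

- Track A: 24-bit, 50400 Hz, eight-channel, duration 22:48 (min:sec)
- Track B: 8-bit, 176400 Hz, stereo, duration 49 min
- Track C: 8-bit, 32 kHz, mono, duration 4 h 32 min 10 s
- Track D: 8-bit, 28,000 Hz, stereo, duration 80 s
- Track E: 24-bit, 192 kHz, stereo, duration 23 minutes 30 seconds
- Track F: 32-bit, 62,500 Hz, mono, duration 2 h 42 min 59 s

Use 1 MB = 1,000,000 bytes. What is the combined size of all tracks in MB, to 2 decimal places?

Track A: 22:48 (min:sec) = 1,368 s; 50,400 × 1,368 × 3 × 8 = 1,654,732,800 bytes.
Track B: 49 min = 2,940 s; 176,400 × 2,940 × 1 × 2 = 1,037,232,000 bytes.
Track C: 4 h 32 min 10 s = 16,330 s; 32,000 × 16,330 × 1 × 1 = 522,560,000 bytes.
Track D: 28,000 × 80 × 1 × 2 = 4,480,000 bytes.
Track E: 23 minutes 30 seconds = 1,410 s; 192,000 × 1,410 × 3 × 2 = 1,624,320,000 bytes.
Track F: 2 h 42 min 59 s = 9,779 s; 62,500 × 9,779 × 4 × 1 = 2,444,750,000 bytes.
Total = 7,288,074,800 bytes = 7288.07 MB.

7288.07 MB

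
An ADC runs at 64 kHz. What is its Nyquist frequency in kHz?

Nyquist frequency = sample rate / 2 = 64,000 / 2 = 32 kHz.

32 kHz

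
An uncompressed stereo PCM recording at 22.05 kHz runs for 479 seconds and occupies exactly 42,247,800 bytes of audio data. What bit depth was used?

Bytes per sample = 42,247,800 / (22,050 × 479 × 2) = 42,247,800 / 21,123,900 = 2.
Bit depth = 2 × 8 = 16 bits.

16 bits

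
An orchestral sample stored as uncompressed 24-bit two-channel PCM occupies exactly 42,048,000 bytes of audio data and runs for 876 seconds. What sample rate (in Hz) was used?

Bytes = sample_rate × seconds × bytes_per_sample × channels.
sample_rate = 42,048,000 / (876 × 3 × 2) = 42,048,000 / 5,256 = 8,000 Hz.

8,000 Hz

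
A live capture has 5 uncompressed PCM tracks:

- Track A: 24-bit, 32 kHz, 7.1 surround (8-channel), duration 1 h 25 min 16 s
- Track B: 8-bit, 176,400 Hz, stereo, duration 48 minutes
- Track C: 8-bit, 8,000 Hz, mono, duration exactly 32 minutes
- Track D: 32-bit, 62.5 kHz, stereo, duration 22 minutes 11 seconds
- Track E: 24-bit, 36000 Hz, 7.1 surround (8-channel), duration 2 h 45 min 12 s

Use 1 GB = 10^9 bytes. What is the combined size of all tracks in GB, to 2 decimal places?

Track A: 1 h 25 min 16 s = 5,116 s; 32,000 × 5,116 × 3 × 8 = 3,929,088,000 bytes.
Track B: 48 minutes = 2,880 s; 176,400 × 2,880 × 1 × 2 = 1,016,064,000 bytes.
Track C: exactly 32 minutes = 1,920 s; 8,000 × 1,920 × 1 × 1 = 15,360,000 bytes.
Track D: 22 minutes 11 seconds = 1,331 s; 62,500 × 1,331 × 4 × 2 = 665,500,000 bytes.
Track E: 2 h 45 min 12 s = 9,912 s; 36,000 × 9,912 × 3 × 8 = 8,563,968,000 bytes.
Total = 14,189,980,000 bytes = 14.19 GB.

14.19 GB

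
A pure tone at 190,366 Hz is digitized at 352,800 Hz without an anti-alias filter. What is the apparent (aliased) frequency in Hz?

162,434 Hz

Nyquist = 352,800/2 = 176,400 Hz; 190,366 Hz exceeds it.
Alias = |190,366 − 1×352,800| = |190,366 − 352,800| = 162,434 Hz.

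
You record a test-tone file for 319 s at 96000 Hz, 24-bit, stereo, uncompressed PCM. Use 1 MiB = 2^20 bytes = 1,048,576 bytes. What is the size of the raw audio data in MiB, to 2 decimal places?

175.23 MiB

Bytes = 96,000 samples/s × 319 s × 3 bytes/sample × 2 ch = 183,744,000 bytes.
183,744,000 / 1,048,576 = 175.23 MiB.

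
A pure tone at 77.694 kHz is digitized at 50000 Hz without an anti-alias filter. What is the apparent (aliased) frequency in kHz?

22.306 kHz

Nyquist = 50,000/2 = 25,000 Hz; 77,694 Hz exceeds it.
Alias = |77,694 − 2×50,000| = |77,694 − 100,000| = 22,306 Hz = 22.306 kHz.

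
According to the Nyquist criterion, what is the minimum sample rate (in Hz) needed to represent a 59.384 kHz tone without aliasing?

Minimum sample rate = 2 × 59,384 Hz = 118,768 Hz.

118,768 Hz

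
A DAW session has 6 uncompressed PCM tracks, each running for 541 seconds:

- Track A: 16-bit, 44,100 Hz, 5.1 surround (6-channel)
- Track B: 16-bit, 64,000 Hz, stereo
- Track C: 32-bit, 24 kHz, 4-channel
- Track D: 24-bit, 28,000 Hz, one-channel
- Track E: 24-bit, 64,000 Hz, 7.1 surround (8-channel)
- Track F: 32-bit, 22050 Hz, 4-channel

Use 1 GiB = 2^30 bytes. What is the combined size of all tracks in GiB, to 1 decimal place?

1.6 GiB

Track A: 44,100 × 541 × 2 × 6 = 286,297,200 bytes.
Track B: 64,000 × 541 × 2 × 2 = 138,496,000 bytes.
Track C: 24,000 × 541 × 4 × 4 = 207,744,000 bytes.
Track D: 28,000 × 541 × 3 × 1 = 45,444,000 bytes.
Track E: 64,000 × 541 × 3 × 8 = 830,976,000 bytes.
Track F: 22,050 × 541 × 4 × 4 = 190,864,800 bytes.
Total = 1,699,822,000 bytes = 1.6 GiB.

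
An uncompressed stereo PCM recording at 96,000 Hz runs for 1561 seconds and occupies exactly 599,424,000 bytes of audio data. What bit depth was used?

Bytes per sample = 599,424,000 / (96,000 × 1,561 × 2) = 599,424,000 / 299,712,000 = 2.
Bit depth = 2 × 8 = 16 bits.

16 bits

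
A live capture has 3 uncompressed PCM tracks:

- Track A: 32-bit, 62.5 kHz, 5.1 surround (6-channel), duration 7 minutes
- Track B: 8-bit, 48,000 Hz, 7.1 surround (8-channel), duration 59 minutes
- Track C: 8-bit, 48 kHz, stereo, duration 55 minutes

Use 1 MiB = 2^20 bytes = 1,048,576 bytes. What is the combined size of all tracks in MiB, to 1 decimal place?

2199.3 MiB

Track A: 7 minutes = 420 s; 62,500 × 420 × 4 × 6 = 630,000,000 bytes.
Track B: 59 minutes = 3,540 s; 48,000 × 3,540 × 1 × 8 = 1,359,360,000 bytes.
Track C: 55 minutes = 3,300 s; 48,000 × 3,300 × 1 × 2 = 316,800,000 bytes.
Total = 2,306,160,000 bytes = 2199.3 MiB.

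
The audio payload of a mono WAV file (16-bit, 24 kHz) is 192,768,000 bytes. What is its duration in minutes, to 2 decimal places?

66.93 minutes

Byte rate = 24,000 × 2 × 1 = 48,000 bytes/s.
Duration = 192,768,000 / 48,000 = 4,016 s.
4,016 s / 60 = 66.93 minutes.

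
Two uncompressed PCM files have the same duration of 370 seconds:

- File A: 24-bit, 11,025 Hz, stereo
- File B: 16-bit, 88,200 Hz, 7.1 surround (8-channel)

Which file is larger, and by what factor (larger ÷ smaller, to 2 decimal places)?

File B, by a factor of 21.33

File A: 11,025 × 3 × 2 = 66,150 bytes/s.
File B: 88,200 × 2 × 8 = 1,411,200 bytes/s.
File B is larger; ratio = 522,144,000 / 24,475,500 = 21.33.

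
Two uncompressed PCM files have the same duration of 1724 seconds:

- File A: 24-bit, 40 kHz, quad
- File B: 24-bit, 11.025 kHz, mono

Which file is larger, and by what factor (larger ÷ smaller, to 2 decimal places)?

File A, by a factor of 14.51

File A: 40,000 × 3 × 4 = 480,000 bytes/s.
File B: 11,025 × 3 × 1 = 33,075 bytes/s.
File A is larger; ratio = 827,520,000 / 57,021,300 = 14.51.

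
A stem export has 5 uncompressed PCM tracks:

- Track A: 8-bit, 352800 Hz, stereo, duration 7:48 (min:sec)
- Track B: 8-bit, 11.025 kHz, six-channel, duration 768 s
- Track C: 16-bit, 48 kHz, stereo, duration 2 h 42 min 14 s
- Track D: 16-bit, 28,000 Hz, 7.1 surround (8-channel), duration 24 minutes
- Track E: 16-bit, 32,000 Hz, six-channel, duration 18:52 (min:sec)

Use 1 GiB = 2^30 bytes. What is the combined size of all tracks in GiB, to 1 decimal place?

3.1 GiB

Track A: 7:48 (min:sec) = 468 s; 352,800 × 468 × 1 × 2 = 330,220,800 bytes.
Track B: 11,025 × 768 × 1 × 6 = 50,803,200 bytes.
Track C: 2 h 42 min 14 s = 9,734 s; 48,000 × 9,734 × 2 × 2 = 1,868,928,000 bytes.
Track D: 24 minutes = 1,440 s; 28,000 × 1,440 × 2 × 8 = 645,120,000 bytes.
Track E: 18:52 (min:sec) = 1,132 s; 32,000 × 1,132 × 2 × 6 = 434,688,000 bytes.
Total = 3,329,760,000 bytes = 3.1 GiB.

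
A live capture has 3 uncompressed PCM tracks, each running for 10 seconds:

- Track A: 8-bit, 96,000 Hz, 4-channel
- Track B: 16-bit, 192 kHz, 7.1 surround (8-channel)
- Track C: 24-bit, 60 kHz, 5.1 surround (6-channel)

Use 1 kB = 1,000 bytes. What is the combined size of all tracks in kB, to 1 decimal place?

45360.0 kB

Track A: 96,000 × 10 × 1 × 4 = 3,840,000 bytes.
Track B: 192,000 × 10 × 2 × 8 = 30,720,000 bytes.
Track C: 60,000 × 10 × 3 × 6 = 10,800,000 bytes.
Total = 45,360,000 bytes = 45360.0 kB.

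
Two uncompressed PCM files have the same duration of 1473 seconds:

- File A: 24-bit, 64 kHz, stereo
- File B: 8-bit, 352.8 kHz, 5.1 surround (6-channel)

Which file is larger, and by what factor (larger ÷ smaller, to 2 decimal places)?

File A: 64,000 × 3 × 2 = 384,000 bytes/s.
File B: 352,800 × 1 × 6 = 2,116,800 bytes/s.
File B is larger; ratio = 3,118,046,400 / 565,632,000 = 5.51.

File B, by a factor of 5.51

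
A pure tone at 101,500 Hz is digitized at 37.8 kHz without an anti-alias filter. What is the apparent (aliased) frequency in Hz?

Nyquist = 37,800/2 = 18,900 Hz; 101,500 Hz exceeds it.
Alias = |101,500 − 3×37,800| = |101,500 − 113,400| = 11,900 Hz.

11,900 Hz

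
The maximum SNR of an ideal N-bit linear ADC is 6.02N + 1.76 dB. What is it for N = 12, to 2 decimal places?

74.00 dB

6.02 × 12 + 1.76 = 74.00 dB.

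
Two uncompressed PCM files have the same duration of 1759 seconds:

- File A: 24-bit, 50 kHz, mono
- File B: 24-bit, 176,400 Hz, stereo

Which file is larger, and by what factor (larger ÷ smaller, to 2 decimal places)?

File B, by a factor of 7.06

File A: 50,000 × 3 × 1 = 150,000 bytes/s.
File B: 176,400 × 3 × 2 = 1,058,400 bytes/s.
File B is larger; ratio = 1,861,725,600 / 263,850,000 = 7.06.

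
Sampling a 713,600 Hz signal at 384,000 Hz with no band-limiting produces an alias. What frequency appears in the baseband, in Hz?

54,400 Hz

Nyquist = 384,000/2 = 192,000 Hz; 713,600 Hz exceeds it.
Alias = |713,600 − 2×384,000| = |713,600 − 768,000| = 54,400 Hz.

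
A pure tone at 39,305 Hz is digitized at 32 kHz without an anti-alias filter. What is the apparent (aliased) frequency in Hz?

7,305 Hz

Nyquist = 32,000/2 = 16,000 Hz; 39,305 Hz exceeds it.
Alias = |39,305 − 1×32,000| = |39,305 − 32,000| = 7,305 Hz.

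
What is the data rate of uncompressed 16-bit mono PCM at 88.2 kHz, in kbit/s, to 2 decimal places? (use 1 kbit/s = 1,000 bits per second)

1411.20 kbit/s

Bit rate = 88,200 × 16 × 1 = 1,411,200 bits/s.
= 1411.20 kbit/s.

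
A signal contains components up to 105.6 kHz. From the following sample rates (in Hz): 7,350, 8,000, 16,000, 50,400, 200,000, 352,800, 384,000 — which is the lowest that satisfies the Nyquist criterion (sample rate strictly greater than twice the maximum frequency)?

352,800 Hz

Need sample rate > 2 × 105,600 = 211,200 Hz.
Lowest listed rate above 211,200 Hz is 352,800 Hz.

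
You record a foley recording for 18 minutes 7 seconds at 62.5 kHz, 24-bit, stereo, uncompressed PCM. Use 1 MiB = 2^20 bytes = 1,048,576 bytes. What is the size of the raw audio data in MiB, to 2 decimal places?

388.74 MiB

Duration = 18 minutes 7 seconds = 1,087 s.
Bytes = 62,500 samples/s × 1,087 s × 3 bytes/sample × 2 ch = 407,625,000 bytes.
407,625,000 / 1,048,576 = 388.74 MiB.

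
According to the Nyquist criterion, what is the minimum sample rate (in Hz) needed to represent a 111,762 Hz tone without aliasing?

Minimum sample rate = 2 × 111,762 Hz = 223,524 Hz.

223,524 Hz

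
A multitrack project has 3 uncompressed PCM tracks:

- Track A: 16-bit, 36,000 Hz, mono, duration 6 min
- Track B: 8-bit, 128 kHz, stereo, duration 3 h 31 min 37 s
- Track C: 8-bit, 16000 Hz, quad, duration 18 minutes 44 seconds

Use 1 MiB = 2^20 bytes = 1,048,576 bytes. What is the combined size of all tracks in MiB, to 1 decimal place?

3193.2 MiB

Track A: 6 min = 360 s; 36,000 × 360 × 2 × 1 = 25,920,000 bytes.
Track B: 3 h 31 min 37 s = 12,697 s; 128,000 × 12,697 × 1 × 2 = 3,250,432,000 bytes.
Track C: 18 minutes 44 seconds = 1,124 s; 16,000 × 1,124 × 1 × 4 = 71,936,000 bytes.
Total = 3,348,288,000 bytes = 3193.2 MiB.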